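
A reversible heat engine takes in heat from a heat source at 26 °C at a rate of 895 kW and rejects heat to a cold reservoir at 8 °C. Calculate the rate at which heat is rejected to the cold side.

T_H = 26 °C → 26 + 273.15 = 299.15 K.
T_C = 8 °C → 8 + 273.15 = 281.15 K.
Carnot efficiency: η = 1 − T_C/T_H = 1 − 281.15/299.15 = 0.0602.
For a reversible cycle Q_C/Q_H = T_C/T_H, so Q_C = 895 × 281.15/299.15 = 841.1 kW.

Q̇_C ≈ 841.1 kW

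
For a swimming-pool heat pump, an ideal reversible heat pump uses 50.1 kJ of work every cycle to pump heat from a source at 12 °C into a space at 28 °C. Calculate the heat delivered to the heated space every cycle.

Q_H ≈ 943 kJ

T_H = 28 °C → 28 + 273.15 = 301.15 K.
T_C = 12 °C → 12 + 273.15 = 285.15 K.
Reversible heating COP: COP_HP = T_H/(T_H − T_C) = 301.15/16.00 = 18.8219.
Q_H = COP_HP · W = 18.8219 × 50.1 = 943 kJ.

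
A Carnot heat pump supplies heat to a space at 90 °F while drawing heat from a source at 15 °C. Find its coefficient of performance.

T_H = 90 °F → (90 − 32) × 5/9 = 32.22 °C = 305.37 K.
T_C = 15 °C → 15 + 273.15 = 288.15 K.
For a reversible heat pump, COP_HP = T_H/(T_H − T_C) = 305.37/(305.37 − 288.15) = 17.7.

COP_HP ≈ 17.7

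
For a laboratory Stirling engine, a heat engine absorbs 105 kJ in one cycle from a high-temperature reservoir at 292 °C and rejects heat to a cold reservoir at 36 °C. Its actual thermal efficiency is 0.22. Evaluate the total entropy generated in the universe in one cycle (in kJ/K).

ΔS_univ ≈ 0.0791 kJ/K

T_H = 292 °C → 292 + 273.15 = 565.15 K.
T_C = 36 °C → 36 + 273.15 = 309.15 K.
W = η·Q_H = 0.22 × 105 = 23.10 kJ, so Q_C = Q_H − W = 81.90 kJ.
The hot reservoir loses entropy Q_H/T_H = 105/565.15 = 0.1858 kJ/K; the cold reservoir gains Q_C/T_C = 81.90/309.15 = 0.2649 kJ/K.
ΔS_univ = −Q_H/T_H + Q_C/T_C = 0.0791 kJ/K (> 0, since η = 0.22 < η_Carnot = 0.453).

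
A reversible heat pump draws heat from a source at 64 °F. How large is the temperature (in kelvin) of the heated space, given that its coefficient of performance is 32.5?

T_H ≈ 300.2 K

T_C = 64 °F → (64 − 32) × 5/9 = 17.78 °C = 290.93 K.
COP_HP = T_H/(T_H − T_C) ⇒ T_H = T_C·COP_HP/(COP_HP − 1) = 290.93 × 32.5/(32.5 − 1) = 300.2 K.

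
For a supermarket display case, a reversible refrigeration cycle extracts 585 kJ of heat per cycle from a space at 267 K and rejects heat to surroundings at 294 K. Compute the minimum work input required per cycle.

W_in ≈ 59.2 kJ

Carnot COP: COP_R = T_C/(T_H − T_C) = 267.00/27.00 = 9.8889.
W = Q_C/COP_R = 585/9.8889 = 59.2 kJ.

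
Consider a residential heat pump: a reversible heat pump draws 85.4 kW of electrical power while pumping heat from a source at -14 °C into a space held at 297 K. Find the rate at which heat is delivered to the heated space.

T_C = -14 °C → -14 + 273.15 = 259.15 K.
For a reversible heat pump, COP_HP = T_H/(T_H − T_C) = 297.00/37.85 = 7.8468.
Q_H = COP_HP · W = 7.8468 × 85.4 = 670.1 kW.

Q̇_H ≈ 670.1 kW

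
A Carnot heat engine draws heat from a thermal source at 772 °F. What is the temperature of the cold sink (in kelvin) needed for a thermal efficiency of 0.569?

T_H = 772 °F → (772 − 32) × 5/9 = 411.11 °C = 684.26 K.
From η = 1 − T_C/T_H, T_C = T_H·(1 − η) = 684.26 × (1 − 0.569) = 294.9 K.

T_C ≈ 294.9 K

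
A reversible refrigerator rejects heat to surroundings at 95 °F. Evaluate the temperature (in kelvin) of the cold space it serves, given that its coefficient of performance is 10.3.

T_H = 95 °F → (95 − 32) × 5/9 = 35.00 °C = 308.15 K.
COP_R = T_C/(T_H − T_C) ⇒ T_C = T_H·COP_R/(1 + COP_R) = 308.15 × 10.3/(1 + 10.3) = 281 K.

T_C ≈ 281 K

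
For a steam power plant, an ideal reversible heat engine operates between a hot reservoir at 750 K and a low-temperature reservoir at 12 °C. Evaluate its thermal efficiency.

T_C = 12 °C → 12 + 273.15 = 285.15 K.
The Carnot efficiency is η = 1 − T_C/T_H = 1 − 285.15/750.00 = 0.620.

η ≈ 0.620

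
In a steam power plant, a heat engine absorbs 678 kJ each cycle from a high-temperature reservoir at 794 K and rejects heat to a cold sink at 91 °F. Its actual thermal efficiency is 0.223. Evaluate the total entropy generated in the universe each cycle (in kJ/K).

T_C = 91 °F → (91 − 32) × 5/9 = 32.78 °C = 305.93 K.
W = η·Q_H = 0.223 × 678 = 151.2 kJ, so Q_C = Q_H − W = 526.8 kJ.
Reservoir entropy changes: ΔS_H = −Q_H/T_H = −678/794.00 = -0.8539 kJ/K and ΔS_C = +Q_C/T_C = 526.8/305.93 = 1.722 kJ/K.
ΔS_univ = −Q_H/T_H + Q_C/T_C = 0.8681 kJ/K (> 0, since η = 0.223 < η_Carnot = 0.615).

ΔS_univ ≈ 0.8681 kJ/K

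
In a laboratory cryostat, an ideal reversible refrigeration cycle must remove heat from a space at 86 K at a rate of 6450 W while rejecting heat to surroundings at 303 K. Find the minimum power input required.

For a reversible refrigerator, COP_R = T_C/(T_H − T_C) = 86.00/217.00 = 0.3963.
W = Q_C/COP_R = 6450/0.3963 = 16300 W.

Ẇ_in ≈ 16300 W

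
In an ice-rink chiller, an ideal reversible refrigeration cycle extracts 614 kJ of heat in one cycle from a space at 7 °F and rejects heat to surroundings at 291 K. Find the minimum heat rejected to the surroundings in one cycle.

Q_H ≈ 689 kJ

T_C = 7 °F → (7 − 32) × 5/9 = -13.89 °C = 259.26 K.
For a reversible cycle Q_H/Q_C = T_H/T_C, so Q_H = Q_C·T_H/T_C = 614 × 291.00/259.26 = 689 kJ.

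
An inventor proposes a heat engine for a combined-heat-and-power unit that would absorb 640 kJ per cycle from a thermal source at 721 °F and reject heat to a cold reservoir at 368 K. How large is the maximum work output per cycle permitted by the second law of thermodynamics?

T_H = 721 °F → (721 − 32) × 5/9 = 382.78 °C = 655.93 K.
By the Carnot theorem, η_max = 1 − T_C/T_H = 1 − 368.00/655.93 = 0.4390.
W_max = η_max · Q_H = 0.4390 × 640 = 281 kJ.

W_max ≈ 281 kJ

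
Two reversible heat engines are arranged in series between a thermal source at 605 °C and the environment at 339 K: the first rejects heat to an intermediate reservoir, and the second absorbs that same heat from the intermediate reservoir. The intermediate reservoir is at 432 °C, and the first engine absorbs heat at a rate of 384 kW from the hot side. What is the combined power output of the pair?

T_H = 605 °C → 605 + 273.15 = 878.15 K.
Two reversible stages in series are equivalent to a single Carnot engine between T_H and T_C, so η_total = 1 − T_C/T_H = 1 − 339.00/878.15 = 0.6140.
W_total = η_total · Q_H = 0.6140 × 384 = 236 kW.

Ẇ_total ≈ 236 kW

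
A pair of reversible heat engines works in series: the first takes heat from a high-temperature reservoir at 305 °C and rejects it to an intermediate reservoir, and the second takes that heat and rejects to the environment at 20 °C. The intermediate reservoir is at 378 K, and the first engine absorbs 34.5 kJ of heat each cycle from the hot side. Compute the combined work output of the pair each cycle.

W_total ≈ 17.0 kJ

T_H = 305 °C → 305 + 273.15 = 578.15 K.
T_C = 20 °C → 20 + 273.15 = 293.15 K.
Two reversible stages in series are equivalent to a single Carnot engine between T_H and T_C, so η_total = 1 − T_C/T_H = 1 − 293.15/578.15 = 0.4930.
W_total = η_total · Q_H = 0.4930 × 34.5 = 17.0 kJ.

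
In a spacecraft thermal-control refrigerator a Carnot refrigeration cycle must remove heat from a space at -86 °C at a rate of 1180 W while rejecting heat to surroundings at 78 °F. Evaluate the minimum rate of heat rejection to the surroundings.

T_H = 78 °F → (78 − 32) × 5/9 = 25.56 °C = 298.71 K.
T_C = -86 °C → -86 + 273.15 = 187.15 K.
For a reversible cycle Q_H/Q_C = T_H/T_C, so Q_H = Q_C·T_H/T_C = 1180 × 298.71/187.15 = 1880 W.

Q̇_H ≈ 1880 W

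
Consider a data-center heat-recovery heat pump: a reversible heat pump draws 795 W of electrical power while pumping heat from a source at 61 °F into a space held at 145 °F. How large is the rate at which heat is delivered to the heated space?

Q̇_H ≈ 5723 W

T_H = 145 °F → (145 − 32) × 5/9 = 62.78 °C = 335.93 K.
T_C = 61 °F → (61 − 32) × 5/9 = 16.11 °C = 289.26 K.
The Carnot heat-pump COP is COP_HP = T_H/(T_H − T_C) = 335.93/46.67 = 7.1985.
Q_H = COP_HP · W = 7.1985 × 795 = 5723 W.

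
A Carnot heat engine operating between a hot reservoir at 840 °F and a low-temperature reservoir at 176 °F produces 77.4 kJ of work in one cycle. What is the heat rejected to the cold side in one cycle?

Q_C ≈ 74.1 kJ

T_H = 840 °F → (840 − 32) × 5/9 = 448.89 °C = 722.04 K.
T_C = 176 °F → (176 − 32) × 5/9 = 80.00 °C = 353.15 K.
Carnot efficiency: η = 1 − T_C/T_H = 1 − 353.15/722.04 = 0.5109.
Since Q_C/Q_H = T_C/T_H and Q_H = W/η, Q_C = W·T_C/(T_H − T_C) = 77.4 × 353.15/368.89 = 74.1 kJ.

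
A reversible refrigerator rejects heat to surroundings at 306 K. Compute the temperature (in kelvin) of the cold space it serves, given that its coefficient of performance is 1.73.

COP_R = T_C/(T_H − T_C) ⇒ T_C = T_H·COP_R/(1 + COP_R) = 306.00 × 1.73/(1 + 1.73) = 193.9 K.

T_C ≈ 193.9 K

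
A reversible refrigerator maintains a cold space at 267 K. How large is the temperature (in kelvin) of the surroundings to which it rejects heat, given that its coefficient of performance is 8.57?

T_H ≈ 298.2 K

COP_R = T_C/(T_H − T_C) ⇒ T_H = T_C·(1 + 1/COP_R) = 267.00 × (1 + 1/8.57) = 298.2 K.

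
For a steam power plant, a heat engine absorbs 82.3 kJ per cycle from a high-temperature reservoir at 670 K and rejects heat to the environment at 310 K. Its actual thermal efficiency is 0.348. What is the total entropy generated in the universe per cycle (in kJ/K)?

ΔS_univ ≈ 0.0503 kJ/K

W = η·Q_H = 0.348 × 82.3 = 28.64 kJ, so Q_C = Q_H − W = 53.66 kJ.
The hot reservoir loses entropy Q_H/T_H = 82.3/670.00 = 0.1228 kJ/K; the cold reservoir gains Q_C/T_C = 53.66/310.00 = 0.1731 kJ/K.
ΔS_univ = −Q_H/T_H + Q_C/T_C = 0.0503 kJ/K (> 0, since η = 0.348 < η_Carnot = 0.537).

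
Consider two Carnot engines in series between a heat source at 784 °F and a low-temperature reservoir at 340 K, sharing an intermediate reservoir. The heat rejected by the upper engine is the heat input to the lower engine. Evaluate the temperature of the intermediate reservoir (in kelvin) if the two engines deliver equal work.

T_H = 784 °F → (784 − 32) × 5/9 = 417.78 °C = 690.93 K.
For reversible stages Q_m = Q_H·(T_m/T_H). Setting W₁ = Q_H(1 − T_m/T_H) equal to W₂ = Q_m(1 − T_C/T_m) = Q_H·(T_m − T_C)/T_H gives T_H − T_m = T_m − T_C, so T_m = (T_H + T_C)/2 = (690.93 + 340.00)/2 = 515 K.

T_m ≈ 515 K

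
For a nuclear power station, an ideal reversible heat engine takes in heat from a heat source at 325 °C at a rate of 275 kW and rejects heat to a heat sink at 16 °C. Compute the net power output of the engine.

T_H = 325 °C → 325 + 273.15 = 598.15 K.
T_C = 16 °C → 16 + 273.15 = 289.15 K.
For a reversible engine, η = 1 − T_C/T_H = 1 − 289.15/598.15 = 0.5166.
W = η·Q_H = 0.5166 × 275 = 142 kW.

Ẇ ≈ 142 kW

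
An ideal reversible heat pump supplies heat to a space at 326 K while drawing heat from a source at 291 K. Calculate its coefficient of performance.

COP_HP ≈ 9.314

Reversible heating COP: COP_HP = T_H/(T_H − T_C) = 326.00/(326.00 − 291.00) = 9.314.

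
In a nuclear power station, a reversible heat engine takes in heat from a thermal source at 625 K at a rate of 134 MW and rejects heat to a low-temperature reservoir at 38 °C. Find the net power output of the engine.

T_C = 38 °C → 38 + 273.15 = 311.15 K.
For a reversible engine, η = 1 − T_C/T_H = 1 − 311.15/625.00 = 0.5022.
W = η·Q_H = 0.5022 × 134 = 67.29 MW.

Ẇ ≈ 67.29 MW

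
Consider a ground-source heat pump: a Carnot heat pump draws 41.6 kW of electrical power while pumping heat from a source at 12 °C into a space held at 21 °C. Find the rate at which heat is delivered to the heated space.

T_H = 21 °C → 21 + 273.15 = 294.15 K.
T_C = 12 °C → 12 + 273.15 = 285.15 K.
Reversible heating COP: COP_HP = T_H/(T_H − T_C) = 294.15/9.00 = 32.6833.
Q_H = COP_HP · W = 32.6833 × 41.6 = 1360 kW.

Q̇_H ≈ 1360 kW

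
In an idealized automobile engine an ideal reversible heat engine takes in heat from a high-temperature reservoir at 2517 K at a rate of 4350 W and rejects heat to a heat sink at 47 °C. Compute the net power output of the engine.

Ẇ ≈ 3800 W

T_C = 47 °C → 47 + 273.15 = 320.15 K.
Carnot efficiency: η = 1 − T_C/T_H = 1 − 320.15/2517.00 = 0.8728.
W = η·Q_H = 0.8728 × 4350 = 3800 W.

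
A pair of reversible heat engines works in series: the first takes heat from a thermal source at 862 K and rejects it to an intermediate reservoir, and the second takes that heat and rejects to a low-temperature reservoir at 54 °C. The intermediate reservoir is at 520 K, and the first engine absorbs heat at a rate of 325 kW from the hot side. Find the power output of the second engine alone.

Ẇ₂ ≈ 72.7 kW

T_C = 54 °C → 54 + 273.15 = 327.15 K.
Heat entering the second stage: Q_m = Q_H·(T_m/T_H) = 325 × 520.00/862.00 = 196 kW.
Second-stage efficiency η₂ = 1 − T_C/T_m = 1 − 327.15/520.00 = 0.3709, so W₂ = η₂·Q_m = 72.7 kW.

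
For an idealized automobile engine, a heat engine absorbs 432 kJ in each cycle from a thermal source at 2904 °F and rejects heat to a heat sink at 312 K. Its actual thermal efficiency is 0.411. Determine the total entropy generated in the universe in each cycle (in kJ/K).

T_H = 2904 °F → (2904 − 32) × 5/9 = 1595.56 °C = 1868.71 K.
W = η·Q_H = 0.411 × 432 = 177.6 kJ, so Q_C = Q_H − W = 254.4 kJ.
Reservoir entropy changes: ΔS_H = −Q_H/T_H = −432/1868.71 = -0.2312 kJ/K and ΔS_C = +Q_C/T_C = 254.4/312.00 = 0.8155 kJ/K.
ΔS_univ = −Q_H/T_H + Q_C/T_C = 0.5844 kJ/K (> 0, since η = 0.411 < η_Carnot = 0.833).

ΔS_univ ≈ 0.5844 kJ/K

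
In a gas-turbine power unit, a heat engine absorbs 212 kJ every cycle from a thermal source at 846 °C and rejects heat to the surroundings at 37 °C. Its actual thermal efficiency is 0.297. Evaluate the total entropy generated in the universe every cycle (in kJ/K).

ΔS_univ ≈ 0.2911 kJ/K

T_H = 846 °C → 846 + 273.15 = 1119.15 K.
T_C = 37 °C → 37 + 273.15 = 310.15 K.
W = η·Q_H = 0.297 × 212 = 62.96 kJ, so Q_C = Q_H − W = 149.0 kJ.
The hot reservoir loses entropy Q_H/T_H = 212/1119.15 = 0.1894 kJ/K; the cold reservoir gains Q_C/T_C = 149.0/310.15 = 0.4805 kJ/K.
ΔS_univ = −Q_H/T_H + Q_C/T_C = 0.2911 kJ/K (> 0, since η = 0.297 < η_Carnot = 0.723).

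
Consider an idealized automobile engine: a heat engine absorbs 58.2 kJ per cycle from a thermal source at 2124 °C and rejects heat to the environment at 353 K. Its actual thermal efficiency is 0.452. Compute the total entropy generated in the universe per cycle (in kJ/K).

T_H = 2124 °C → 2124 + 273.15 = 2397.15 K.
W = η·Q_H = 0.452 × 58.2 = 26.31 kJ, so Q_C = Q_H − W = 31.89 kJ.
Reservoir entropy changes: ΔS_H = −Q_H/T_H = −58.2/2397.15 = -0.02428 kJ/K and ΔS_C = +Q_C/T_C = 31.89/353.00 = 0.09035 kJ/K.
ΔS_univ = −Q_H/T_H + Q_C/T_C = 0.0661 kJ/K (> 0, since η = 0.452 < η_Carnot = 0.853).

ΔS_univ ≈ 0.0661 kJ/K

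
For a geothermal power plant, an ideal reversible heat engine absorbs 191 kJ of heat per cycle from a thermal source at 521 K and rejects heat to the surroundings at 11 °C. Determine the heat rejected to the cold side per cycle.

Q_C ≈ 104 kJ

T_C = 11 °C → 11 + 273.15 = 284.15 K.
Since the cycle is reversible, η = 1 − T_C/T_H = 1 − 284.15/521.00 = 0.4546.
For a reversible cycle Q_C/Q_H = T_C/T_H, so Q_C = 191 × 284.15/521.00 = 104 kJ.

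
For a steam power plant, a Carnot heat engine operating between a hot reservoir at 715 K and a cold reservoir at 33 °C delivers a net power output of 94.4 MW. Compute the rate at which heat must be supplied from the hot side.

T_C = 33 °C → 33 + 273.15 = 306.15 K.
For a reversible engine, η = 1 − T_C/T_H = 1 − 306.15/715.00 = 0.5718.
Q_H = W/η = 94.4/0.5718 = 165 MW.

Q̇_H ≈ 165 MW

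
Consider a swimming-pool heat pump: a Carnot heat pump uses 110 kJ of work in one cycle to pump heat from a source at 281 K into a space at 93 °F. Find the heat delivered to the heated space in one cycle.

T_H = 93 °F → (93 − 32) × 5/9 = 33.89 °C = 307.04 K.
The Carnot heat-pump COP is COP_HP = T_H/(T_H − T_C) = 307.04/26.04 = 11.7916.
Q_H = COP_HP · W = 11.7916 × 110 = 1297 kJ.

Q_H ≈ 1297 kJ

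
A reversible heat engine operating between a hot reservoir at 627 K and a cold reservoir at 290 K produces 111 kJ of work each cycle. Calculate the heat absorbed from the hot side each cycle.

Q_H ≈ 207 kJ

Since the cycle is reversible, η = 1 − T_C/T_H = 1 − 290.00/627.00 = 0.5375.
Q_H = W/η = 111/0.5375 = 207 kJ.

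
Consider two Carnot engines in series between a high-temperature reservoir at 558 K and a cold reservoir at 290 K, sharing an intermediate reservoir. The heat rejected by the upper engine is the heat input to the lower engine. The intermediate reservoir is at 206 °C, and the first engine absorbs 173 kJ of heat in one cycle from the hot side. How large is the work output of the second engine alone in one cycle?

T_m = 206 °C → 206 + 273.15 = 479.15 K.
Heat entering the second stage: Q_m = Q_H·(T_m/T_H) = 173 × 479.15/558.00 = 149 kJ.
Second-stage efficiency η₂ = 1 − T_C/T_m = 1 − 290.00/479.15 = 0.3948, so W₂ = η₂·Q_m = 58.6 kJ.

W₂ ≈ 58.6 kJ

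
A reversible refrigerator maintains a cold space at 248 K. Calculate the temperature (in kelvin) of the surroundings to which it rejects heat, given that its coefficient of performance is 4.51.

COP_R = T_C/(T_H − T_C) ⇒ T_H = T_C·(1 + 1/COP_R) = 248.00 × (1 + 1/4.51) = 303.0 K.

T_H ≈ 303.0 K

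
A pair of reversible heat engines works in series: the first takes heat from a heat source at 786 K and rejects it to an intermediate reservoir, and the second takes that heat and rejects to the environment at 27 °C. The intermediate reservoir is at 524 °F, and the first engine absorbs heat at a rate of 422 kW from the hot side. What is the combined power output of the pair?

Ẇ_total ≈ 261 kW

T_C = 27 °C → 27 + 273.15 = 300.15 K.
Two reversible stages in series are equivalent to a single Carnot engine between T_H and T_C, so η_total = 1 − T_C/T_H = 1 − 300.15/786.00 = 0.6181.
W_total = η_total · Q_H = 0.6181 × 422 = 261 kW.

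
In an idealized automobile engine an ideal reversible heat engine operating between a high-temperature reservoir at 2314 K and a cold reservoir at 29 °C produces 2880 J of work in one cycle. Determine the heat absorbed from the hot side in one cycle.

T_C = 29 °C → 29 + 273.15 = 302.15 K.
η_rev = 1 − T_C/T_H = 1 − 302.15/2314.00 = 0.8694.
Q_H = W/η = 2880/0.8694 = 3313 J.

Q_H ≈ 3313 J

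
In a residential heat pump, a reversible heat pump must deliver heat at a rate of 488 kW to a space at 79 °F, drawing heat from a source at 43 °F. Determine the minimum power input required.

T_H = 79 °F → (79 − 32) × 5/9 = 26.11 °C = 299.26 K.
T_C = 43 °F → (43 − 32) × 5/9 = 6.11 °C = 279.26 K.
The Carnot heat-pump COP is COP_HP = T_H/(T_H − T_C) = 299.26/20.00 = 14.9631.
W = Q_H/COP_HP = 488/14.9631 = 32.6 kW.

Ẇ_in ≈ 32.6 kW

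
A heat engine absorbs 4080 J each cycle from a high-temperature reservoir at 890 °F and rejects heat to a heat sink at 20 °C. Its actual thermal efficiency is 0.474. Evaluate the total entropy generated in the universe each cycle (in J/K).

ΔS_univ ≈ 1.879 J/K

T_H = 890 °F → (890 − 32) × 5/9 = 476.67 °C = 749.82 K.
T_C = 20 °C → 20 + 273.15 = 293.15 K.
W = η·Q_H = 0.474 × 4080 = 1934 J, so Q_C = Q_H − W = 2146 J.
The hot reservoir loses entropy Q_H/T_H = 4080/749.82 = 5.441 J/K; the cold reservoir gains Q_C/T_C = 2146/293.15 = 7.321 J/K.
ΔS_univ = −Q_H/T_H + Q_C/T_C = 1.879 J/K (> 0, since η = 0.474 < η_Carnot = 0.609).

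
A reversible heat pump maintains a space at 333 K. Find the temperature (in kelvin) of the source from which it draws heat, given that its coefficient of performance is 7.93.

T_C ≈ 291 K

COP_HP = T_H/(T_H − T_C) ⇒ T_C = T_H·(COP_HP − 1)/COP_HP = 333.00 × (7.93 − 1)/7.93 = 291 K.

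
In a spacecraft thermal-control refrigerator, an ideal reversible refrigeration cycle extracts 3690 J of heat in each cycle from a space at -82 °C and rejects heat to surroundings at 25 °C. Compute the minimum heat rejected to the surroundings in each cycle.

T_H = 25 °C → 25 + 273.15 = 298.15 K.
T_C = -82 °C → -82 + 273.15 = 191.15 K.
For a reversible cycle Q_H/Q_C = T_H/T_C, so Q_H = Q_C·T_H/T_C = 3690 × 298.15/191.15 = 5760 J.

Q_H ≈ 5760 J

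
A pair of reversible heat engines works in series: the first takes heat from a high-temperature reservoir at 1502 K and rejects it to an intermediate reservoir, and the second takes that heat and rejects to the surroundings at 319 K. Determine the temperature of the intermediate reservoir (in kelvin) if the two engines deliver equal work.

T_m ≈ 910 K

For reversible stages Q_m = Q_H·(T_m/T_H). Setting W₁ = Q_H(1 − T_m/T_H) equal to W₂ = Q_m(1 − T_C/T_m) = Q_H·(T_m − T_C)/T_H gives T_H − T_m = T_m − T_C, so T_m = (T_H + T_C)/2 = (1502.00 + 319.00)/2 = 910 K.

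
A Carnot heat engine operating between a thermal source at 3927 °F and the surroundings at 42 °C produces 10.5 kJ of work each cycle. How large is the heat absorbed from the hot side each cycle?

T_H = 3927 °F → (3927 − 32) × 5/9 = 2163.89 °C = 2437.04 K.
T_C = 42 °C → 42 + 273.15 = 315.15 K.
For a reversible engine, η = 1 − T_C/T_H = 1 − 315.15/2437.04 = 0.8707.
Q_H = W/η = 10.5/0.8707 = 12.1 kJ.

Q_H ≈ 12.1 kJ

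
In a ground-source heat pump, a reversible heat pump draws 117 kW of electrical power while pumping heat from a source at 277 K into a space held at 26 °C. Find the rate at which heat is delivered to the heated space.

Q̇_H ≈ 1580 kW

T_H = 26 °C → 26 + 273.15 = 299.15 K.
Reversible heating COP: COP_HP = T_H/(T_H − T_C) = 299.15/22.15 = 13.5056.
Q_H = COP_HP · W = 13.5056 × 117 = 1580 kW.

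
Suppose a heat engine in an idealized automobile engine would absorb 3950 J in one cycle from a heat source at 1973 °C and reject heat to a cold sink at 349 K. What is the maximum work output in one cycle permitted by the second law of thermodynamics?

W_max ≈ 3340 J

T_H = 1973 °C → 1973 + 273.15 = 2246.15 K.
No engine can exceed the Carnot limit: η_max = 1 − T_C/T_H = 1 − 349.00/2246.15 = 0.8446.
W_max = η_max · Q_H = 0.8446 × 3950 = 3340 J.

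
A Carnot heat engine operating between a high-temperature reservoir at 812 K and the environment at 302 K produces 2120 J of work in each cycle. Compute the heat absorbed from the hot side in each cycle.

Since the cycle is reversible, η = 1 − T_C/T_H = 1 − 302.00/812.00 = 0.6281.
Q_H = W/η = 2120/0.6281 = 3380 J.

Q_H ≈ 3380 J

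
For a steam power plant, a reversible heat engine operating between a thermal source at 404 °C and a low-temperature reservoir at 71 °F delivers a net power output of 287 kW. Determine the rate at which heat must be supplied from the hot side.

T_H = 404 °C → 404 + 273.15 = 677.15 K.
T_C = 71 °F → (71 − 32) × 5/9 = 21.67 °C = 294.82 K.
η_rev = 1 − T_C/T_H = 1 − 294.82/677.15 = 0.5646.
Q_H = W/η = 287/0.5646 = 508 kW.

Q̇_H ≈ 508 kW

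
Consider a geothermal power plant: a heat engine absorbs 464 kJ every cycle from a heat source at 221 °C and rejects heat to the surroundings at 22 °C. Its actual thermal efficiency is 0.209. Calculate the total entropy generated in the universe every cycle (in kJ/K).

T_H = 221 °C → 221 + 273.15 = 494.15 K.
T_C = 22 °C → 22 + 273.15 = 295.15 K.
W = η·Q_H = 0.209 × 464 = 96.98 kJ, so Q_C = Q_H − W = 367.0 kJ.
Entropy balance on the reservoirs: −Q_H/T_H = -0.9390 kJ/K, +Q_C/T_C = 1.244 kJ/K.
ΔS_univ = −Q_H/T_H + Q_C/T_C = 0.305 kJ/K (> 0, since η = 0.209 < η_Carnot = 0.403).

ΔS_univ ≈ 0.305 kJ/K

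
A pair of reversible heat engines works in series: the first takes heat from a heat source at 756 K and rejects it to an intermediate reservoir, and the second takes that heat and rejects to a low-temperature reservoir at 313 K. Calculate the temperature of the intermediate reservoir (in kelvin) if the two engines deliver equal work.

T_m ≈ 534 K

For reversible stages Q_m = Q_H·(T_m/T_H). Setting W₁ = Q_H(1 − T_m/T_H) equal to W₂ = Q_m(1 − T_C/T_m) = Q_H·(T_m − T_C)/T_H gives T_H − T_m = T_m − T_C, so T_m = (T_H + T_C)/2 = (756.00 + 313.00)/2 = 534 K.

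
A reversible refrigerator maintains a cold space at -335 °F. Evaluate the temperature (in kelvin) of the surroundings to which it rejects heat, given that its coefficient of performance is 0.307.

T_C = -335 °F → (-335 − 32) × 5/9 = -203.89 °C = 69.26 K.
COP_R = T_C/(T_H − T_C) ⇒ T_H = T_C·(1 + 1/COP_R) = 69.26 × (1 + 1/0.307) = 294.9 K.

T_H ≈ 294.9 K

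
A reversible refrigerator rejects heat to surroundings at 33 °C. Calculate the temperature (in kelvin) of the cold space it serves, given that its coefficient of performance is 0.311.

T_C ≈ 72.6 K

T_H = 33 °C → 33 + 273.15 = 306.15 K.
COP_R = T_C/(T_H − T_C) ⇒ T_C = T_H·COP_R/(1 + COP_R) = 306.15 × 0.311/(1 + 0.311) = 72.6 K.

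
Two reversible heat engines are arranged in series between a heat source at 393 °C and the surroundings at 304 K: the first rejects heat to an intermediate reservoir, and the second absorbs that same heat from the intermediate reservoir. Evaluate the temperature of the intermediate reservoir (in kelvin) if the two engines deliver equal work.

T_m ≈ 485 K

T_H = 393 °C → 393 + 273.15 = 666.15 K.
For reversible stages Q_m = Q_H·(T_m/T_H). Setting W₁ = Q_H(1 − T_m/T_H) equal to W₂ = Q_m(1 − T_C/T_m) = Q_H·(T_m − T_C)/T_H gives T_H − T_m = T_m − T_C, so T_m = (T_H + T_C)/2 = (666.15 + 304.00)/2 = 485 K.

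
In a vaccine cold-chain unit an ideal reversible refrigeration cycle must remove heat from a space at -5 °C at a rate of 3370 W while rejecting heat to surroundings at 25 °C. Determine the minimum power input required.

Ẇ_in ≈ 377 W

T_H = 25 °C → 25 + 273.15 = 298.15 K.
T_C = -5 °C → -5 + 273.15 = 268.15 K.
Carnot COP: COP_R = T_C/(T_H − T_C) = 268.15/30.00 = 8.9383.
W = Q_C/COP_R = 3370/8.9383 = 377 W.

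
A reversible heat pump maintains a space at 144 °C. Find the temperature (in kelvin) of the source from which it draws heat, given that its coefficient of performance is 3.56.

T_C ≈ 300 K

T_H = 144 °C → 144 + 273.15 = 417.15 K.
COP_HP = T_H/(T_H − T_C) ⇒ T_C = T_H·(COP_HP − 1)/COP_HP = 417.15 × (3.56 − 1)/3.56 = 300 K.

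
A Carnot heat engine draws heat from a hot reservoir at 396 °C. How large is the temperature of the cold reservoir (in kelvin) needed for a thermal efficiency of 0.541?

T_H = 396 °C → 396 + 273.15 = 669.15 K.
From η = 1 − T_C/T_H, T_C = T_H·(1 − η) = 669.15 × (1 − 0.541) = 307.1 K.

T_C ≈ 307.1 K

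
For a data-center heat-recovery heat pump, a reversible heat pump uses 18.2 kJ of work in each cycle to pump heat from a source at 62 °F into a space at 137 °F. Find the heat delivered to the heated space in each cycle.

Q_H ≈ 145 kJ

T_H = 137 °F → (137 − 32) × 5/9 = 58.33 °C = 331.48 K.
T_C = 62 °F → (62 − 32) × 5/9 = 16.67 °C = 289.82 K.
COP_HP = T_H/(T_H − T_C) = 331.48/41.67 = 7.9556.
Q_H = COP_HP · W = 7.9556 × 18.2 = 145 kJ.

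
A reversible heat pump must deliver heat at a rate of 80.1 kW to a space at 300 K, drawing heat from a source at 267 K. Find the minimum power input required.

For a reversible heat pump, COP_HP = T_H/(T_H − T_C) = 300.00/33.00 = 9.0909.
W = Q_H/COP_HP = 80.1/9.0909 = 8.811 kW.

Ẇ_in ≈ 8.811 kW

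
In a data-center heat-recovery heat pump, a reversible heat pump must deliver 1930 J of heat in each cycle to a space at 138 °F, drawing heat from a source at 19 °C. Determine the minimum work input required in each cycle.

T_H = 138 °F → (138 − 32) × 5/9 = 58.89 °C = 332.04 K.
T_C = 19 °C → 19 + 273.15 = 292.15 K.
The Carnot heat-pump COP is COP_HP = T_H/(T_H − T_C) = 332.04/39.89 = 8.3241.
W = Q_H/COP_HP = 1930/8.3241 = 232 J.

W_in ≈ 232 J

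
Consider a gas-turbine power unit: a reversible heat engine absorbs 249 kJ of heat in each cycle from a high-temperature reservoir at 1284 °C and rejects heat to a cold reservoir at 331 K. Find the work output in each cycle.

W ≈ 196 kJ

T_H = 1284 °C → 1284 + 273.15 = 1557.15 K.
For a reversible engine, η = 1 − T_C/T_H = 1 − 331.00/1557.15 = 0.7874.
W = η·Q_H = 0.7874 × 249 = 196 kJ.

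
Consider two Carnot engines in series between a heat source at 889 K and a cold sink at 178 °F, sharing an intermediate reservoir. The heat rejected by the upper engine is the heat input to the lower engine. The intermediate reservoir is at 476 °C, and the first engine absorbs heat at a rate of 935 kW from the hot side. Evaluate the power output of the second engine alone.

Ẇ₂ ≈ 415 kW

T_C = 178 °F → (178 − 32) × 5/9 = 81.11 °C = 354.26 K.
T_m = 476 °C → 476 + 273.15 = 749.15 K.
Heat entering the second stage: Q_m = Q_H·(T_m/T_H) = 935 × 749.15/889.00 = 788 kW.
Second-stage efficiency η₂ = 1 − T_C/T_m = 1 − 354.26/749.15 = 0.5271, so W₂ = η₂·Q_m = 415 kW.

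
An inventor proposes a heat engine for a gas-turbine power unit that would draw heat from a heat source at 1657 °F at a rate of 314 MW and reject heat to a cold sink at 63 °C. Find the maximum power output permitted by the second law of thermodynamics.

T_H = 1657 °F → (1657 − 32) × 5/9 = 902.78 °C = 1175.93 K.
T_C = 63 °C → 63 + 273.15 = 336.15 K.
The upper bound on efficiency is η_max = 1 − T_C/T_H = 1 − 336.15/1175.93 = 0.7141.
W_max = η_max · Q_H = 0.7141 × 314 = 224.2 MW.

Ẇ_max ≈ 224.2 MW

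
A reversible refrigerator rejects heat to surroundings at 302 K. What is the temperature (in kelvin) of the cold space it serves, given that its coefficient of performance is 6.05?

T_C ≈ 259.2 K

COP_R = T_C/(T_H − T_C) ⇒ T_C = T_H·COP_R/(1 + COP_R) = 302.00 × 6.05/(1 + 6.05) = 259.2 K.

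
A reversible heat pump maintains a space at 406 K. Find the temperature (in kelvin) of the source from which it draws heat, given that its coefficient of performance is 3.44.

T_C ≈ 288 K

COP_HP = T_H/(T_H − T_C) ⇒ T_C = T_H·(COP_HP − 1)/COP_HP = 406.00 × (3.44 − 1)/3.44 = 288 K.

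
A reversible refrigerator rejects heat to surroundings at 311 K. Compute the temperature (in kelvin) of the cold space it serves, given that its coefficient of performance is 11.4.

T_C ≈ 286 K

COP_R = T_C/(T_H − T_C) ⇒ T_C = T_H·COP_R/(1 + COP_R) = 311.00 × 11.4/(1 + 11.4) = 286 K.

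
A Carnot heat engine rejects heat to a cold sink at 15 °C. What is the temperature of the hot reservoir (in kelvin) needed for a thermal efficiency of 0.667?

T_C = 15 °C → 15 + 273.15 = 288.15 K.
From η = 1 − T_C/T_H, solving for T_H gives T_H = T_C/(1 − η) = 288.15/(1 − 0.667) = 865 K.

T_H ≈ 865 K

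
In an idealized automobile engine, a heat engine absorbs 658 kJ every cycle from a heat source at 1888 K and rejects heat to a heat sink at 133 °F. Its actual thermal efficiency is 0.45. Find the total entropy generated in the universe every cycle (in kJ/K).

ΔS_univ ≈ 0.751 kJ/K

T_C = 133 °F → (133 − 32) × 5/9 = 56.11 °C = 329.26 K.
W = η·Q_H = 0.45 × 658 = 296.1 kJ, so Q_C = Q_H − W = 361.9 kJ.
The hot reservoir loses entropy Q_H/T_H = 658/1888.00 = 0.3485 kJ/K; the cold reservoir gains Q_C/T_C = 361.9/329.26 = 1.099 kJ/K.
ΔS_univ = −Q_H/T_H + Q_C/T_C = 0.751 kJ/K (> 0, since η = 0.45 < η_Carnot = 0.826).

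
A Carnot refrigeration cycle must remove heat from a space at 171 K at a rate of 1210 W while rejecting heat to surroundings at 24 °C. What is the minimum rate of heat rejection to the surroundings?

Q̇_H ≈ 2100 W

T_H = 24 °C → 24 + 273.15 = 297.15 K.
For a reversible cycle Q_H/Q_C = T_H/T_C, so Q_H = Q_C·T_H/T_C = 1210 × 297.15/171.00 = 2100 W.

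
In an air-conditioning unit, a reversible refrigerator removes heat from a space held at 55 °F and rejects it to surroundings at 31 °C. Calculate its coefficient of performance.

COP_R ≈ 15.7

T_H = 31 °C → 31 + 273.15 = 304.15 K.
T_C = 55 °F → (55 − 32) × 5/9 = 12.78 °C = 285.93 K.
The reversible coefficient of performance is COP_R = T_C/(T_H − T_C) = 285.93/(304.15 − 285.93) = 15.7.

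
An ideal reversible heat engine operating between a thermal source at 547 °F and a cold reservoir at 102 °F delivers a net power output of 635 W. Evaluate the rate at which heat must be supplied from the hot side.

Q̇_H ≈ 1440 W

T_H = 547 °F → (547 − 32) × 5/9 = 286.11 °C = 559.26 K.
T_C = 102 °F → (102 − 32) × 5/9 = 38.89 °C = 312.04 K.
Since the cycle is reversible, η = 1 − T_C/T_H = 1 − 312.04/559.26 = 0.4421.
Q_H = W/η = 635/0.4421 = 1440 W.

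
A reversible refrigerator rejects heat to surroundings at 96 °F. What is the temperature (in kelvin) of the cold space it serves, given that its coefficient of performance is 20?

T_C ≈ 294 K

T_H = 96 °F → (96 − 32) × 5/9 = 35.56 °C = 308.71 K.
COP_R = T_C/(T_H − T_C) ⇒ T_C = T_H·COP_R/(1 + COP_R) = 308.71 × 20/(1 + 20) = 294 K.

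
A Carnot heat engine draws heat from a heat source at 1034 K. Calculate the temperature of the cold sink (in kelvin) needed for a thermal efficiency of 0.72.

From η = 1 − T_C/T_H, T_C = T_H·(1 − η) = 1034.00 × (1 − 0.72) = 290 K.

T_C ≈ 290 K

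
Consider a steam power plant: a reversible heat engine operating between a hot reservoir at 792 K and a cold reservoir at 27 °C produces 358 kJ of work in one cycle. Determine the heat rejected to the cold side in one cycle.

T_C = 27 °C → 27 + 273.15 = 300.15 K.
The Carnot efficiency is η = 1 − T_C/T_H = 1 − 300.15/792.00 = 0.6210.
Since Q_C/Q_H = T_C/T_H and Q_H = W/η, Q_C = W·T_C/(T_H − T_C) = 358 × 300.15/491.85 = 218.5 kJ.

Q_C ≈ 218.5 kJ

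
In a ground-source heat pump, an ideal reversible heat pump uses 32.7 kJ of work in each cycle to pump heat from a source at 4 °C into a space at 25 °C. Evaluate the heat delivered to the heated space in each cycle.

Q_H ≈ 464 kJ

T_H = 25 °C → 25 + 273.15 = 298.15 K.
T_C = 4 °C → 4 + 273.15 = 277.15 K.
COP_HP = T_H/(T_H − T_C) = 298.15/21.00 = 14.1976.
Q_H = COP_HP · W = 14.1976 × 32.7 = 464 kJ.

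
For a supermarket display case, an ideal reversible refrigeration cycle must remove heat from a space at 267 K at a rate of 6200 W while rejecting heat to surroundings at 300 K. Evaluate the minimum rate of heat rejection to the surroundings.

For a reversible cycle Q_H/Q_C = T_H/T_C, so Q_H = Q_C·T_H/T_C = 6200 × 300.00/267.00 = 6970 W.

Q̇_H ≈ 6970 W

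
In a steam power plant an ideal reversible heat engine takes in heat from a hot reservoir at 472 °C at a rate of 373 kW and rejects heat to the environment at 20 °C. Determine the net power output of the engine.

Ẇ ≈ 226 kW

T_H = 472 °C → 472 + 273.15 = 745.15 K.
T_C = 20 °C → 20 + 273.15 = 293.15 K.
Since the cycle is reversible, η = 1 − T_C/T_H = 1 − 293.15/745.15 = 0.6066.
W = η·Q_H = 0.6066 × 373 = 226 kW.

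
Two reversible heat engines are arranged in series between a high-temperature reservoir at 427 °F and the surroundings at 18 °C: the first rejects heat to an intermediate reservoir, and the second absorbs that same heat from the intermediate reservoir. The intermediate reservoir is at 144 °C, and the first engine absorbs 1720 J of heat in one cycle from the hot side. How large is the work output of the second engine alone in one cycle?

T_H = 427 °F → (427 − 32) × 5/9 = 219.44 °C = 492.59 K.
T_C = 18 °C → 18 + 273.15 = 291.15 K.
T_m = 144 °C → 144 + 273.15 = 417.15 K.
Heat entering the second stage: Q_m = Q_H·(T_m/T_H) = 1720 × 417.15/492.59 = 1460 J.
Second-stage efficiency η₂ = 1 − T_C/T_m = 1 − 291.15/417.15 = 0.3020, so W₂ = η₂·Q_m = 440 J.

W₂ ≈ 440 J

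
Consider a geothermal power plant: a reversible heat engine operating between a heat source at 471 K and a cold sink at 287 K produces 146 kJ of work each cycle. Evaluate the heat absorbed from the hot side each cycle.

η_rev = 1 − T_C/T_H = 1 − 287.00/471.00 = 0.3907.
Q_H = W/η = 146/0.3907 = 374 kJ.

Q_H ≈ 374 kJ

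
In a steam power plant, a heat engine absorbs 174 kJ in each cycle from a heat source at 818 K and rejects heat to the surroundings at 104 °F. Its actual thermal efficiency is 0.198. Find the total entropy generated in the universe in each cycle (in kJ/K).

ΔS_univ ≈ 0.2329 kJ/K

T_C = 104 °F → (104 − 32) × 5/9 = 40.00 °C = 313.15 K.
W = η·Q_H = 0.198 × 174 = 34.45 kJ, so Q_C = Q_H − W = 139.5 kJ.
The hot reservoir loses entropy Q_H/T_H = 174/818.00 = 0.2127 kJ/K; the cold reservoir gains Q_C/T_C = 139.5/313.15 = 0.4456 kJ/K.
ΔS_univ = −Q_H/T_H + Q_C/T_C = 0.2329 kJ/K (> 0, since η = 0.198 < η_Carnot = 0.617).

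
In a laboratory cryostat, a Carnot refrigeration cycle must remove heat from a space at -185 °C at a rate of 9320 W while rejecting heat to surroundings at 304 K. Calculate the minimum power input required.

Ẇ_in ≈ 22800 W

T_C = -185 °C → -185 + 273.15 = 88.15 K.
For a reversible refrigerator, COP_R = T_C/(T_H − T_C) = 88.15/215.85 = 0.4084.
W = Q_C/COP_R = 9320/0.4084 = 22800 W.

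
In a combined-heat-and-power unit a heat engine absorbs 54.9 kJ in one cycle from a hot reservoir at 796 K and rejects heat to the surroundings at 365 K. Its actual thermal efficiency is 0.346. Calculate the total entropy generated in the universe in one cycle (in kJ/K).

ΔS_univ ≈ 0.0294 kJ/K

W = η·Q_H = 0.346 × 54.9 = 19.00 kJ, so Q_C = Q_H − W = 35.90 kJ.
Reservoir entropy changes: ΔS_H = −Q_H/T_H = −54.9/796.00 = -0.06897 kJ/K and ΔS_C = +Q_C/T_C = 35.90/365.00 = 0.09837 kJ/K.
ΔS_univ = −Q_H/T_H + Q_C/T_C = 0.0294 kJ/K (> 0, since η = 0.346 < η_Carnot = 0.541).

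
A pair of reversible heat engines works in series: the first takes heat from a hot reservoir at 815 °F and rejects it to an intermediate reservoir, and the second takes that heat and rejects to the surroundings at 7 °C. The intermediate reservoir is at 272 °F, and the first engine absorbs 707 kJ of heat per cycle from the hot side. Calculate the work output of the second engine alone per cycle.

T_H = 815 °F → (815 − 32) × 5/9 = 435.00 °C = 708.15 K.
T_C = 7 °C → 7 + 273.15 = 280.15 K.
T_m = 272 °F → (272 − 32) × 5/9 = 133.33 °C = 406.48 K.
Heat entering the second stage: Q_m = Q_H·(T_m/T_H) = 707 × 406.48/708.15 = 406 kJ.
Second-stage efficiency η₂ = 1 − T_C/T_m = 1 − 280.15/406.48 = 0.3108, so W₂ = η₂·Q_m = 126 kJ.

W₂ ≈ 126 kJ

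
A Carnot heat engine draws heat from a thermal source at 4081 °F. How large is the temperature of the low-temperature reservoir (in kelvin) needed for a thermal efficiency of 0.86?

T_C ≈ 353 K

T_H = 4081 °F → (4081 − 32) × 5/9 = 2249.44 °C = 2522.59 K.
From η = 1 − T_C/T_H, T_C = T_H·(1 − η) = 2522.59 × (1 − 0.86) = 353 K.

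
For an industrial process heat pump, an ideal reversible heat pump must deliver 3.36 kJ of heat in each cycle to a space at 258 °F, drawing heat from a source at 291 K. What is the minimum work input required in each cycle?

T_H = 258 °F → (258 − 32) × 5/9 = 125.56 °C = 398.71 K.
The Carnot heat-pump COP is COP_HP = T_H/(T_H − T_C) = 398.71/107.71 = 3.7018.
W = Q_H/COP_HP = 3.36/3.7018 = 0.908 kJ.

W_in ≈ 0.908 kJ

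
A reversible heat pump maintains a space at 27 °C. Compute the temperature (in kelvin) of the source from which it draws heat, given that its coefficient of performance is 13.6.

T_C ≈ 278.1 K

T_H = 27 °C → 27 + 273.15 = 300.15 K.
COP_HP = T_H/(T_H − T_C) ⇒ T_C = T_H·(COP_HP − 1)/COP_HP = 300.15 × (13.6 − 1)/13.6 = 278.1 K.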